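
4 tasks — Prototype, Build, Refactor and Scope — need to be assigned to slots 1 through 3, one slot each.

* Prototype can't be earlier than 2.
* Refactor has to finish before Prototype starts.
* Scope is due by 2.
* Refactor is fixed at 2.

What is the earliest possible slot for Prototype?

3

Prototype is available from 2; precedence pushes Prototype to at least 3.
Prototype at 3 is achievable: Build -> 1, Prototype -> 3, Scope -> 1, Refactor -> 2.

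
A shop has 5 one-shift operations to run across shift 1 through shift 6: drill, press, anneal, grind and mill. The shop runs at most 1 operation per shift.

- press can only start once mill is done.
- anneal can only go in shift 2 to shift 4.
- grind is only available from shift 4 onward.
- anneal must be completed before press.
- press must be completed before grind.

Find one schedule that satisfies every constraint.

grind in shift 4; anneal in shift 2; drill in shift 5; press in shift 3; mill in shift 1

Checking: press(shift 3) before grind(shift 4); mill(shift 1) before press(shift 3); anneal(shift 2) before press(shift 3); grind=shift 4 in [shift 4,shift 6]; anneal=shift 2 in [shift 2,shift 4]; max 1 per shift (cap 1).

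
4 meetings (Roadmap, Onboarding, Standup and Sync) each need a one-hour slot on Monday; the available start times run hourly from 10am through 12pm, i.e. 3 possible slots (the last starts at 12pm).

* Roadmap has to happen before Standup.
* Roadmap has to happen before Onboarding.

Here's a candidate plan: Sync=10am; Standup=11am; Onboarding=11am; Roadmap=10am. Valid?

Yes

Roadmap has to happen before Standup — holds.
Roadmap has to happen before Onboarding — holds.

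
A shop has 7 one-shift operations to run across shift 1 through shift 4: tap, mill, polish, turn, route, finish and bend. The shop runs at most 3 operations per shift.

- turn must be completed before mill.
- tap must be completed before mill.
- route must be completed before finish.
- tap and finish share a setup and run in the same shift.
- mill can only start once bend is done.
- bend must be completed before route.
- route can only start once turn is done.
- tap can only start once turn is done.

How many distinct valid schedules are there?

4

Enumerating: turn in shift 1, finish in shift 3, route in shift 2, tap in shift 3, bend in shift 1, mill in shift 4, polish in shift 1 | tap -> shift 3, mill -> shift 4, route -> shift 2, finish -> shift 3, polish -> shift 2, bend -> shift 1, turn -> shift 1 | polish in shift 3; finish in shift 3; turn in shift 1; mill in shift 4; tap in shift 3; route in shift 2; bend in shift 1 | bend in shift 1; turn in shift 1; mill in shift 4; finish in shift 3; polish in shift 4; route in shift 2; tap in shift 3.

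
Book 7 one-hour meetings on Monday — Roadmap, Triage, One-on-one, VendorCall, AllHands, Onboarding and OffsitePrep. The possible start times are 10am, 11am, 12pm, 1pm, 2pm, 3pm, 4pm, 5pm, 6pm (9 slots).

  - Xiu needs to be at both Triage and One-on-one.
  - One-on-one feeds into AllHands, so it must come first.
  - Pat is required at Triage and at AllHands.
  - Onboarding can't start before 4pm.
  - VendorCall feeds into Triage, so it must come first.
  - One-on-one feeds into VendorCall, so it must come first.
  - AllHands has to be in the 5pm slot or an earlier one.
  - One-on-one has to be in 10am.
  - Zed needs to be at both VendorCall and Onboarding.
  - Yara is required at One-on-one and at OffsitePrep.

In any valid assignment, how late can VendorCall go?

5pm

Precedence pushes VendorCall to at least 11am; downstream work caps VendorCall at 5pm.
VendorCall at 5pm is achievable: Roadmap -> 10am; VendorCall -> 5pm; Onboarding -> 4pm; AllHands -> 11am; Triage -> 6pm; One-on-one -> 10am; OffsitePrep -> 11am.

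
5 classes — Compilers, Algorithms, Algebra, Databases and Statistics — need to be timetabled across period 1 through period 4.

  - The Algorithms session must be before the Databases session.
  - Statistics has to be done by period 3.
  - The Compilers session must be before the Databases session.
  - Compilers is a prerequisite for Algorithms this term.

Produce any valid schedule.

Statistics -> period 1, Databases -> period 3, Algebra -> period 1, Compilers -> period 1, Algorithms -> period 2

Checking: Algorithms(period 2) before Databases(period 3); Compilers(period 1) before Algorithms(period 2); Compilers(period 1) before Databases(period 3); Statistics=period 1 in [period 1,period 3].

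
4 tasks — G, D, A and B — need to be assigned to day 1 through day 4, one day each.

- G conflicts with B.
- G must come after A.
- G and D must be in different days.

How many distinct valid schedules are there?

54

Splitting on G: it can be day 2 (9), day 3 (18), day 4 (27). Listing each branch's schedules as (D, A, B) by day number:
G=day 2: (1,1,1) (1,1,3) (1,1,4) (3,1,1) (3,1,3) (3,1,4) (4,1,1) (4,1,3) (4,1,4) — 9.
G=day 3: (1,1,1) (1,1,2) (1,1,4) (1,2,1) (1,2,2) (1,2,4) (2,1,1) (2,1,2) (2,1,4) (2,2,1) (2,2,2) (2,2,4) (4,1,1) (4,1,2) (4,1,4) (4,2,1) (4,2,2) (4,2,4) — 18.
G=day 4: (1,1,1) (1,1,2) (1,1,3) (1,2,1) (1,2,2) (1,2,3) (1,3,1) (1,3,2) (1,3,3) (2,1,1) (2,1,2) (2,1,3) (2,2,1) (2,2,2) (2,2,3) (2,3,1) (2,3,2) (2,3,3) (3,1,1) (3,1,2) (3,1,3) (3,2,1) (3,2,2) (3,2,3) (3,3,1) (3,3,2) (3,3,3) — 27.
Summing: 9 + 18 + 27 = 54.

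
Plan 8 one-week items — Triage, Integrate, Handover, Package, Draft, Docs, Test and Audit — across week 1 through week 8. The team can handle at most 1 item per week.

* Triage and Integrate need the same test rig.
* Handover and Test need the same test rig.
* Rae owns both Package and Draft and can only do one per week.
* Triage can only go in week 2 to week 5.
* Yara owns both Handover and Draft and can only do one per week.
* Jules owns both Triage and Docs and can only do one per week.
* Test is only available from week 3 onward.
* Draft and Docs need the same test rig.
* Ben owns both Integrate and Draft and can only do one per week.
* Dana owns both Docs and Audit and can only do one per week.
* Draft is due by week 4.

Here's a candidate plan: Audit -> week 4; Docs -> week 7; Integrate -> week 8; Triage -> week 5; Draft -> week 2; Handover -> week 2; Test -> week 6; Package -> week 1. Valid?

Yara owns both Handover and Draft and can only do one per week — violated.
Test is only available from week 3 onward — holds.
Jules owns both Triage and Docs and can only do one per week — holds.
Triage can only go in week 2 to week 5 — holds.
Draft and Docs need the same test rig — holds.
Ben owns both Integrate and Draft and can only do one per week — holds.
Handover and Test need the same test rig — holds.
The team can handle at most 1 item per week — violated.
Triage and Integrate need the same test rig — holds.
Rae owns both Package and Draft and can only do one per week — holds.
Draft is due by week 4 — holds.
Dana owns both Docs and Audit and can only do one per week — holds.

No — it violates: Yara owns both Handover and Draft and can only do one per week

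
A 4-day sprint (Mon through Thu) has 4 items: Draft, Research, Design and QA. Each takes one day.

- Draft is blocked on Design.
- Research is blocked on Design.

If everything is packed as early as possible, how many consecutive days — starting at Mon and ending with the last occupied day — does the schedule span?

The precedence chain requires at least 2 distinct days.
2 works (last occupied day: Tue): for example Draft=Tue, Design=Mon, Research=Tue, QA=Mon.

2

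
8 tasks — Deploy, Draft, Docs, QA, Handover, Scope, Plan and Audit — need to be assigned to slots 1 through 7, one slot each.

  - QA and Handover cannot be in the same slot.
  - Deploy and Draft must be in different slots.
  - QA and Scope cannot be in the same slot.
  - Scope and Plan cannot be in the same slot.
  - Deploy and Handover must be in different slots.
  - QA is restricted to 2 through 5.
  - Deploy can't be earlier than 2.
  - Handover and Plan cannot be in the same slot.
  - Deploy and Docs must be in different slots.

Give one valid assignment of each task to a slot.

Audit in 1; Deploy in 2; Handover in 1; Draft in 1; Plan in 2; Docs in 1; QA in 2; Scope in 1

Checking: Deploy(2) != Draft(1); Scope(1) != Plan(2); Handover(1) != Plan(2); Deploy(2) != Docs(1); QA(2) != Handover(1); Deploy(2) != Handover(1); QA(2) != Scope(1); Deploy=2 in [2,7]; QA=2 in [2,5].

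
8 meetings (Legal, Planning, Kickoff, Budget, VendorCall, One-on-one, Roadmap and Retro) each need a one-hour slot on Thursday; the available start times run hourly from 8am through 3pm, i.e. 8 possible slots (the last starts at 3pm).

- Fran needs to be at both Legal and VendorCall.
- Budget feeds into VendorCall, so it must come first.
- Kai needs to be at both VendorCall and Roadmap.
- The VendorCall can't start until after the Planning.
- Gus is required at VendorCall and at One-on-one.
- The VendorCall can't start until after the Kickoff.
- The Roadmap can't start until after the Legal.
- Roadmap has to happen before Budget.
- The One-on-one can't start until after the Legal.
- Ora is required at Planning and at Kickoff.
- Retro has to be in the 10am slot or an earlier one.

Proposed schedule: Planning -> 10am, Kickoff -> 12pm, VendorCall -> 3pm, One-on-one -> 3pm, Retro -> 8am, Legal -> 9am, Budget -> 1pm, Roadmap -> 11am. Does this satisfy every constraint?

The Roadmap can't start until after the Legal — holds.
Ora is required at Planning and at Kickoff — holds.
Fran needs to be at both Legal and VendorCall — holds.
The VendorCall can't start until after the Kickoff — holds.
Roadmap has to happen before Budget — holds.
The One-on-one can't start until after the Legal — holds.
Gus is required at VendorCall and at One-on-one — violated.
The VendorCall can't start until after the Planning — holds.
Kai needs to be at both VendorCall and Roadmap — holds.
Budget feeds into VendorCall, so it must come first — holds.
Retro has to be in the 10am slot or an earlier one — holds.

No — it violates: Gus is required at VendorCall and at One-on-one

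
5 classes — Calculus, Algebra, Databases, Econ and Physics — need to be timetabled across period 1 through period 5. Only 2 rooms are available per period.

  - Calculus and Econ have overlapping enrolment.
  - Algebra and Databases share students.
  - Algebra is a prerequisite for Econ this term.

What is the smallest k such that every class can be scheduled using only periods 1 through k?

3 periods

The precedence chain requires at least 2 distinct periods.
With at most 2 per period and 5 classes, at least 3 periods are needed.
3 works (last occupied period: period 3): for example Econ -> period 2; Algebra -> period 1; Calculus -> period 1; Databases -> period 2; Physics -> period 3.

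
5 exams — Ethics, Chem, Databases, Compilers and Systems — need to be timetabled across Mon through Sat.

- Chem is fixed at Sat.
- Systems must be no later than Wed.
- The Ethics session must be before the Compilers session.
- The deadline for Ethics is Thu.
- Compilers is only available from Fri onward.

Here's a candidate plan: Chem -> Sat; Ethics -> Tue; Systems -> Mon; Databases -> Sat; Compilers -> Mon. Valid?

The deadline for Ethics is Thu — holds.
Chem is fixed at Sat — holds.
The Ethics session must be before the Compilers session — violated.
Systems must be no later than Wed — holds.
Compilers is only available from Fri onward — violated.

Invalid. Compilers is only available from Fri onward.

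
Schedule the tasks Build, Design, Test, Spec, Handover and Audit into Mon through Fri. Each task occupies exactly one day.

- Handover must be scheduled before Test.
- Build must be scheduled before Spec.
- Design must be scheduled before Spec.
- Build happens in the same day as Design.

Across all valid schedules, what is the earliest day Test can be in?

Tue

Precedence pushes Test to at least Tue.
Test at Tue is achievable: Test -> Tue, Build -> Mon, Handover -> Mon, Audit -> Mon, Design -> Mon, Spec -> Tue.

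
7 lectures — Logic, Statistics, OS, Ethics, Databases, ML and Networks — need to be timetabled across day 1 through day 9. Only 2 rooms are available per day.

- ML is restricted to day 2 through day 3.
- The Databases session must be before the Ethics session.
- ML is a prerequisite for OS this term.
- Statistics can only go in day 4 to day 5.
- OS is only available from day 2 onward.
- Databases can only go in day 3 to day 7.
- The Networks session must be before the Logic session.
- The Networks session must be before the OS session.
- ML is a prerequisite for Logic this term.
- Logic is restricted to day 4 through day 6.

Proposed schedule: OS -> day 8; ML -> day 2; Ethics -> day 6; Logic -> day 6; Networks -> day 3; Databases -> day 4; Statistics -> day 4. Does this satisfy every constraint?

ML is a prerequisite for OS this term — holds.
OS is only available from day 2 onward — holds.
ML is a prerequisite for Logic this term — holds.
Logic is restricted to day 4 through day 6 — holds.
The Networks session must be before the OS session — holds.
ML is restricted to day 2 through day 3 — holds.
Statistics can only go in day 4 to day 5 — holds.
Only 2 rooms are available per day — holds.
Databases can only go in day 3 to day 7 — holds.
The Databases session must be before the Ethics session — holds.
The Networks session must be before the Logic session — holds.

Valid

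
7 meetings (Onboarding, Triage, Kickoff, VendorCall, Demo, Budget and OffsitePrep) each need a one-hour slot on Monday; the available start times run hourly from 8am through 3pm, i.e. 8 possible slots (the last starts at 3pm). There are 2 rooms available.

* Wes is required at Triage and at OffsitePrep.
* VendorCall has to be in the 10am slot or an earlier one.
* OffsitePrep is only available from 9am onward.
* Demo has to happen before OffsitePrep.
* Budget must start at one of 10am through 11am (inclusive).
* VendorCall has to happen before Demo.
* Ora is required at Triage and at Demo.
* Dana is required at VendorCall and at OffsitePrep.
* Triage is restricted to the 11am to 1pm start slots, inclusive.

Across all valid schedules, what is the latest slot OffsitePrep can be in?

OffsitePrep is available from 9am; precedence pushes OffsitePrep to at least 10am.
OffsitePrep at 3pm is achievable: Kickoff -> 9am, OffsitePrep -> 3pm, Onboarding -> 8am, VendorCall -> 8am, Budget -> 10am, Demo -> 9am, Triage -> 11am.

3pm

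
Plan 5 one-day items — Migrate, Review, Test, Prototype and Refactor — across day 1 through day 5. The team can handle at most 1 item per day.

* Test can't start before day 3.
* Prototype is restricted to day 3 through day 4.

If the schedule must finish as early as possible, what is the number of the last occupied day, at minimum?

With at most 1 per day and 5 tasks, at least 5 days are needed.
Test can't be placed before day 3, so the schedule must run through at least day 3.
5 works (last occupied day: day 5): for example Migrate -> day 1; Refactor -> day 5; Prototype -> day 3; Test -> day 4; Review -> day 2.

day 5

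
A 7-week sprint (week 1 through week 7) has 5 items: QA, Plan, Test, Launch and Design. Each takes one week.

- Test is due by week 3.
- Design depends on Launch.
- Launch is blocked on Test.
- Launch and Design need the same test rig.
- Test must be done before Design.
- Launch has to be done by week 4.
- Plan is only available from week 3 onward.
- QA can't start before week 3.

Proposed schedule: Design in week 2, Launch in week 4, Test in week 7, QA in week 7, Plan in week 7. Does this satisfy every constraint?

Launch is blocked on Test — violated.
Test must be done before Design — violated.
Launch and Design need the same test rig — holds.
Launch has to be done by week 4 — holds.
Plan is only available from week 3 onward — holds.
Design depends on Launch — violated.
Test is due by week 3 — violated.
QA can't start before week 3 — holds.

No — it violates: Test must be done before Design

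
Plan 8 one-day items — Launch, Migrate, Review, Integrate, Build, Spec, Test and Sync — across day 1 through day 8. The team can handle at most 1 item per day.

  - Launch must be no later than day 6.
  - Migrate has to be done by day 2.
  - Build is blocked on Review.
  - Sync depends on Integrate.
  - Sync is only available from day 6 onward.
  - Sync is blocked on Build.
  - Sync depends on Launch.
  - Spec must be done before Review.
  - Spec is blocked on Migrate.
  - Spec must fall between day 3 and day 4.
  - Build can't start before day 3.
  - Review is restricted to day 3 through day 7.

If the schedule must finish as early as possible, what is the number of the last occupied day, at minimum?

The precedence chain requires at least 5 distinct days.
With at most 1 per day and 8 tasks, at least 8 days are needed.
Sync can't be placed before day 6, so the schedule must run through at least day 6.
8 works (last occupied day: day 8): for example Migrate -> day 1; Review -> day 4; Spec -> day 3; Integrate -> day 6; Build -> day 5; Sync -> day 7; Test -> day 8; Launch -> day 2.

day 8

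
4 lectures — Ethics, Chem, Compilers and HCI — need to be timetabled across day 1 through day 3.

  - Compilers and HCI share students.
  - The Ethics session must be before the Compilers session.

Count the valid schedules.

Splitting on Ethics: it can be day 1 (12), day 2 (6). Listing each branch's schedules as (Chem, Compilers, HCI) by day number:
Ethics=day 1: (1,2,1) (1,2,3) (1,3,1) (1,3,2) (2,2,1) (2,2,3) (2,3,1) (2,3,2) (3,2,1) (3,2,3) (3,3,1) (3,3,2) — 12.
Ethics=day 2: (1,3,1) (1,3,2) (2,3,1) (2,3,2) (3,3,1) (3,3,2) — 6.
Summing: 12 + 6 = 18.

18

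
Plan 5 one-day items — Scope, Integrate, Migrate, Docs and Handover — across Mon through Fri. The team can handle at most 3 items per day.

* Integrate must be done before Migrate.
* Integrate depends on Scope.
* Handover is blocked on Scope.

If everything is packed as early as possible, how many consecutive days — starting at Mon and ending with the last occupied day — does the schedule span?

The precedence chain requires at least 3 distinct days.
With at most 3 per day and 5 work items, at least 2 days are needed.
3 works (last occupied day: Wed): for example Scope=Mon; Integrate=Tue; Handover=Tue; Docs=Mon; Migrate=Wed.

3 days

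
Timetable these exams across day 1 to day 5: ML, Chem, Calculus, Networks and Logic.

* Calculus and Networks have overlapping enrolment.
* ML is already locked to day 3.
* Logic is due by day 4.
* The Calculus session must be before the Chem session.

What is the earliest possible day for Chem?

Precedence pushes Chem to at least day 2.
Chem at day 2 is achievable: Logic -> day 1; Networks -> day 2; Calculus -> day 1; ML -> day 3; Chem -> day 2.

day 2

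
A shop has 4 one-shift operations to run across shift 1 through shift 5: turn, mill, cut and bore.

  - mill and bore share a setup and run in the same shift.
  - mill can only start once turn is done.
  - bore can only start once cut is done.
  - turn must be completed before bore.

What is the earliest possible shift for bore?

shift 2

Precedence pushes bore to at least shift 2.
bore at shift 2 is achievable: bore=shift 2, cut=shift 1, mill=shift 2, turn=shift 1.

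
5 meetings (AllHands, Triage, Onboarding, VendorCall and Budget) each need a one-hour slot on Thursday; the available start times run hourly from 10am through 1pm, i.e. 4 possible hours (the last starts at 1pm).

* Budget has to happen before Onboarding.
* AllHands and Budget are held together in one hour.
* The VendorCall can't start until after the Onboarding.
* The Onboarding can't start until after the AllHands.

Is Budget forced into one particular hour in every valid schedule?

No

Budget can be 10am (e.g. Budget=10am, VendorCall=12pm, AllHands=10am, Triage=10am, Onboarding=11am) or 11am (e.g. Onboarding -> 12pm; VendorCall -> 1pm; AllHands -> 11am; Budget -> 11am; Triage -> 10am).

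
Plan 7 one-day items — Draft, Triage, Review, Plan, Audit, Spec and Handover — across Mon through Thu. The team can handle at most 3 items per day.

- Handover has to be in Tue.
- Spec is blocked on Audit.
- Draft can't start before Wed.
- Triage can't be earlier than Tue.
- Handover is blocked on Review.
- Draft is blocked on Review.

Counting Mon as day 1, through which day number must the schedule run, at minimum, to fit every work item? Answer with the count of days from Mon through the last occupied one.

The precedence chain requires at least 2 distinct days.
With at most 3 per day and 7 work items, at least 3 days are needed.
Draft can't be placed before Wed — that is day 3 counting from Mon — so the schedule must run through at least 3 days.
3 works (last occupied day: Wed): for example Triage=Tue; Plan=Mon; Handover=Tue; Spec=Tue; Review=Mon; Audit=Mon; Draft=Wed.

3 days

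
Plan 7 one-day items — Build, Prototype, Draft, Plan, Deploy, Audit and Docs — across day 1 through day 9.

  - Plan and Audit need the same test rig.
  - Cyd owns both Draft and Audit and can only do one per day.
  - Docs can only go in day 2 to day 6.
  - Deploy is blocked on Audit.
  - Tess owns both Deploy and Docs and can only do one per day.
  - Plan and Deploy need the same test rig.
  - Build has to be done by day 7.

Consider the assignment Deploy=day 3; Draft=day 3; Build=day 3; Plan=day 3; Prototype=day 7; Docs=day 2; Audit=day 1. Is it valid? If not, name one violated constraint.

Build has to be done by day 7 — holds.
Cyd owns both Draft and Audit and can only do one per day — holds.
Plan and Audit need the same test rig — holds.
Plan and Deploy need the same test rig — violated.
Tess owns both Deploy and Docs and can only do one per day — holds.
Deploy is blocked on Audit — holds.
Docs can only go in day 2 to day 6 — holds.

No. Plan and Deploy need the same test rig is not satisfied.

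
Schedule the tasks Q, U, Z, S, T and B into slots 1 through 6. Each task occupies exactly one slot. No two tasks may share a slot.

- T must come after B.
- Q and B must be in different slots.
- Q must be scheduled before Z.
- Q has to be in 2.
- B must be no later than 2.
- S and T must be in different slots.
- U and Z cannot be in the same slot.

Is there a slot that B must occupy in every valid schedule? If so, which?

B's window is 1–2.
Q is fixed at 2, and B can't share a slot with Q.
So B must be 1.

1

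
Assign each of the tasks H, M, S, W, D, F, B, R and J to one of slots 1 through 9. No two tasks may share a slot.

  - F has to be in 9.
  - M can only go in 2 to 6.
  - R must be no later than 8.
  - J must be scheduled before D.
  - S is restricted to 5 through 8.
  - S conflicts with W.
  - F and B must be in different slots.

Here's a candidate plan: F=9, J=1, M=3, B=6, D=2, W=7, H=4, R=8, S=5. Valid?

Yes

M can only go in 2 to 6 — holds.
F and B must be in different slots — holds.
No two tasks may share a slot — holds.
F has to be in 9 — holds.
J must be scheduled before D — holds.
S conflicts with W — holds.
R must be no later than 8 — holds.
S is restricted to 5 through 8 — holds.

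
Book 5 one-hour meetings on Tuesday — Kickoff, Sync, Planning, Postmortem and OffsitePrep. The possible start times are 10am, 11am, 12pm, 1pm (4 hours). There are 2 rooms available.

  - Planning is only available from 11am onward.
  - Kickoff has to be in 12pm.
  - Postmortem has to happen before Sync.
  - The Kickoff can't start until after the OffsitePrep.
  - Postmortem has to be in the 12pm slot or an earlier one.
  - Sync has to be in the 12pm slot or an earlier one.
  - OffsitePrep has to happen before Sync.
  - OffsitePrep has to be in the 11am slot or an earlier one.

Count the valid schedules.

10

Splitting on Sync: it can be 11am (3), 12pm (7). Listing each branch's schedules as (Kickoff, Planning, Postmortem, OffsitePrep):
Sync=11am: (12pm,11am,10am,10am) (12pm,12pm,10am,10am) (12pm,1pm,10am,10am) — 3.
Sync=12pm: (12pm,11am,10am,10am) (12pm,11am,10am,11am) (12pm,11am,11am,10am) (12pm,1pm,10am,10am) (12pm,1pm,10am,11am) (12pm,1pm,11am,10am) (12pm,1pm,11am,11am) — 7.
Summing: 3 + 7 = 10.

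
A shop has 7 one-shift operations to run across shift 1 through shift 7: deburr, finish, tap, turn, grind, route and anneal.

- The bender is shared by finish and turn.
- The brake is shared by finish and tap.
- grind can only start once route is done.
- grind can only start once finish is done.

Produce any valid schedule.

route -> shift 1; turn -> shift 2; deburr -> shift 1; finish -> shift 1; grind -> shift 2; tap -> shift 2; anneal -> shift 1

Checking: finish(shift 1) before grind(shift 2); route(shift 1) before grind(shift 2); finish(shift 1) != tap(shift 2); finish(shift 1) != turn(shift 2).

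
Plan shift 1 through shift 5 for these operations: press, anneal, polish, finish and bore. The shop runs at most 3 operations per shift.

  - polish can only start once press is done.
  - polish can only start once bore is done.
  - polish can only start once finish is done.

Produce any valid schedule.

finish -> shift 1; press -> shift 1; anneal -> shift 2; polish -> shift 2; bore -> shift 1

Checking: bore(shift 1) before polish(shift 2); finish(shift 1) before polish(shift 2); press(shift 1) before polish(shift 2); max 3 per shift (cap 3).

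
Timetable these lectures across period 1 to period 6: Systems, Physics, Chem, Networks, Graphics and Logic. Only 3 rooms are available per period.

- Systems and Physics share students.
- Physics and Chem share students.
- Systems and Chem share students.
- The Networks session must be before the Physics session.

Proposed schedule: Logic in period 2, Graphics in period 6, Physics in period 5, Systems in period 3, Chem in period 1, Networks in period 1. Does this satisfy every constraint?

Only 3 rooms are available per period — holds.
Systems and Physics share students — holds.
The Networks session must be before the Physics session — holds.
Physics and Chem share students — holds.
Systems and Chem share students — holds.

Valid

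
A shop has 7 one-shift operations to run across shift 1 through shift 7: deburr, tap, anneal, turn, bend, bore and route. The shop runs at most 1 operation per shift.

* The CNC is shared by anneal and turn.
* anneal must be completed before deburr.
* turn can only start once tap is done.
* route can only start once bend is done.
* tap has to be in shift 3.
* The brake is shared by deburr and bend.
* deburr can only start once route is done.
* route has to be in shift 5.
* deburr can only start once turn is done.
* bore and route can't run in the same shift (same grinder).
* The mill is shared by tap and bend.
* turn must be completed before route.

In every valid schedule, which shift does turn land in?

shift 4

tap is fixed at shift 3 and must come before turn, so turn is at least shift 4.
route is fixed at shift 5 and must come after turn, so turn is at most shift 4.
So turn must be shift 4.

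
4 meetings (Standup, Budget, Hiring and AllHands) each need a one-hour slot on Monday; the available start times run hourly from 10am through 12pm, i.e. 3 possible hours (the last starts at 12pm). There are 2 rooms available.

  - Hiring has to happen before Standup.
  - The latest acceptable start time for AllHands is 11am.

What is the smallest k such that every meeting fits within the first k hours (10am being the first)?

The precedence chain requires at least 2 distinct hours.
With at most 2 per hour and 4 meetings, at least 2 hours are needed.
2 works (last occupied hour: 11am): for example Standup=11am, Budget=10am, Hiring=10am, AllHands=11am.

2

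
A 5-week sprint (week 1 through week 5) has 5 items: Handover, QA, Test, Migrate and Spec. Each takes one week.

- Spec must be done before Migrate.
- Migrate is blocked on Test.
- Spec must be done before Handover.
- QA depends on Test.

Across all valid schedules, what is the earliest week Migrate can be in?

week 2

Precedence pushes Migrate to at least week 2.
Migrate at week 2 is achievable: Migrate=week 2; QA=week 2; Spec=week 1; Test=week 1; Handover=week 2.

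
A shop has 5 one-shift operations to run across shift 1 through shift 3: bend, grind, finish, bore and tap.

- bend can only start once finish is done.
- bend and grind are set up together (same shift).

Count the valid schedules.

27

Splitting on bend: it can be shift 2 (9), shift 3 (18). Listing each branch's schedules as (grind, finish, bore, tap) by shift number:
bend=shift 2: (2,1,1,1) (2,1,1,2) (2,1,1,3) (2,1,2,1) (2,1,2,2) (2,1,2,3) (2,1,3,1) (2,1,3,2) (2,1,3,3) — 9.
bend=shift 3: (3,1,1,1) (3,1,1,2) (3,1,1,3) (3,1,2,1) (3,1,2,2) (3,1,2,3) (3,1,3,1) (3,1,3,2) (3,1,3,3) (3,2,1,1) (3,2,1,2) (3,2,1,3) (3,2,2,1) (3,2,2,2) (3,2,2,3) (3,2,3,1) (3,2,3,2) (3,2,3,3) — 18.
Summing: 9 + 18 = 27.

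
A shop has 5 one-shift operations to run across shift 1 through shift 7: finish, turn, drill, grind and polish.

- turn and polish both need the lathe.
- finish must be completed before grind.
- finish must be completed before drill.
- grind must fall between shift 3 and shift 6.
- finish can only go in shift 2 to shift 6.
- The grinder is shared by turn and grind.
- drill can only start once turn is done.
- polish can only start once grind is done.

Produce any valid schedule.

grind in shift 3, finish in shift 2, polish in shift 4, turn in shift 1, drill in shift 3

Checking: finish(shift 2) before drill(shift 3); turn(shift 1) before drill(shift 3); finish(shift 2) before grind(shift 3); grind(shift 3) before polish(shift 4); turn(shift 1) != grind(shift 3); turn(shift 1) != polish(shift 4); finish=shift 2 in [shift 2,shift 6]; grind=shift 3 in [shift 3,shift 6].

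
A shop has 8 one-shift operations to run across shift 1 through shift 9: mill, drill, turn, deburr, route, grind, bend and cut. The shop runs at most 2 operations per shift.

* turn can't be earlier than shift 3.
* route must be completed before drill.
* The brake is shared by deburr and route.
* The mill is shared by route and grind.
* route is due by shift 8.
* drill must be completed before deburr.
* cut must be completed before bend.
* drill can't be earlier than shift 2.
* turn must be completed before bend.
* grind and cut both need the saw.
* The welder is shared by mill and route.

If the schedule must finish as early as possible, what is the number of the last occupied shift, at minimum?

The precedence chain requires at least 3 distinct shifts.
With at most 2 per shift and 8 operations, at least 4 shifts are needed.
Propagating the time windows through the other constraints, bend can't land before shift 4, so the schedule must run through at least shift 4.
4 works (last occupied shift: shift 4): for example bend in shift 4; cut in shift 1; grind in shift 4; drill in shift 2; deburr in shift 3; mill in shift 2; route in shift 1; turn in shift 3.

shift 4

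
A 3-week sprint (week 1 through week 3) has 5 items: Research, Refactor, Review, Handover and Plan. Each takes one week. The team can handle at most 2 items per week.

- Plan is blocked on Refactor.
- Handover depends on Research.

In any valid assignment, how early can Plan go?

week 2

Precedence pushes Plan to at least week 2.
Plan at week 2 is achievable: Refactor -> week 1; Plan -> week 2; Review -> week 3; Handover -> week 2; Research -> week 1.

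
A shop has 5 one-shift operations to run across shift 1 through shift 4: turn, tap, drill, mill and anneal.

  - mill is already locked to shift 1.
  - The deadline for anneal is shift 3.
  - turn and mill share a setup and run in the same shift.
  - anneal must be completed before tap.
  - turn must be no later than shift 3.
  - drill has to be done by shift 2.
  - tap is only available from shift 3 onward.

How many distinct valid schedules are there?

10

Splitting on tap: it can be shift 3 (4), shift 4 (6). Listing each branch's schedules as (turn, drill, mill, anneal) by shift number:
tap=shift 3: (1,1,1,1) (1,1,1,2) (1,2,1,1) (1,2,1,2) — 4.
tap=shift 4: (1,1,1,1) (1,1,1,2) (1,1,1,3) (1,2,1,1) (1,2,1,2) (1,2,1,3) — 6.
Summing: 4 + 6 = 10.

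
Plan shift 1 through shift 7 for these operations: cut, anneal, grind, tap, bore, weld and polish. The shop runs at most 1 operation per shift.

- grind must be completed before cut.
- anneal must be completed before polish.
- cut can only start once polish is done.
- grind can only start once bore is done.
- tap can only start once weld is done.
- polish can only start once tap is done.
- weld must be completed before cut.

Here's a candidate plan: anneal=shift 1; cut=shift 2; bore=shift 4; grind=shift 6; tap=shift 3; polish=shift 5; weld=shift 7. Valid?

No. weld must be completed before cut is not satisfied.

tap can only start once weld is done — violated.
grind can only start once bore is done — holds.
polish can only start once tap is done — holds.
The shop runs at most 1 operation per shift — holds.
grind must be completed before cut — violated.
weld must be completed before cut — violated.
anneal must be completed before polish — holds.
cut can only start once polish is done — violated.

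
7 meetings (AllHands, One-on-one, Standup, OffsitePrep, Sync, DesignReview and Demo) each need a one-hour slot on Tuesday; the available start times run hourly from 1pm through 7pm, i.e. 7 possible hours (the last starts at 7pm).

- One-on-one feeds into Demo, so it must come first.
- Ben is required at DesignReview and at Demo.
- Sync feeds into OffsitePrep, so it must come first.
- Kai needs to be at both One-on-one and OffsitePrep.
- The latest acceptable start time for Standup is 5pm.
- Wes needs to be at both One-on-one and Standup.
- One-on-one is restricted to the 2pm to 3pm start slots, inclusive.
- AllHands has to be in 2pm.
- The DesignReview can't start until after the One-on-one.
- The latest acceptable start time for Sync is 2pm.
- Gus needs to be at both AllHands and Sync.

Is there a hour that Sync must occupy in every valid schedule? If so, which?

1pm

Sync's window is 1pm–2pm.
AllHands is fixed at 2pm, and Sync can't share a hour with AllHands.
So Sync must be 1pm.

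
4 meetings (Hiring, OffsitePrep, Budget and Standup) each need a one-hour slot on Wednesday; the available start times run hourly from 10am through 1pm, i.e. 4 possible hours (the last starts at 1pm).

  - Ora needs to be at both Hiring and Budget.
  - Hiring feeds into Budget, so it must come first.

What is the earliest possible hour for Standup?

Standup at 10am is achievable: Hiring in 10am, Standup in 10am, Budget in 11am, OffsitePrep in 10am.

10am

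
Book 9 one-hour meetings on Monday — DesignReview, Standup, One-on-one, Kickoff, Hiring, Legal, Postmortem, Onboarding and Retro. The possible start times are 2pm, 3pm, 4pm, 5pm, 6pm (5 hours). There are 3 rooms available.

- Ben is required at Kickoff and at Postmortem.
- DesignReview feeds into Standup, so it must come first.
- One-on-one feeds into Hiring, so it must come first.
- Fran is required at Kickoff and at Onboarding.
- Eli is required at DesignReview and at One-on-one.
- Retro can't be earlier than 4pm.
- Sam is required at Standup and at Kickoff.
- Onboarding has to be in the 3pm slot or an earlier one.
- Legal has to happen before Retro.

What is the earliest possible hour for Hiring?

3pm

Precedence pushes Hiring to at least 3pm.
Hiring at 3pm is achievable: Kickoff=3pm; Legal=2pm; Postmortem=4pm; One-on-one=2pm; Retro=4pm; Onboarding=2pm; DesignReview=3pm; Hiring=3pm; Standup=4pm.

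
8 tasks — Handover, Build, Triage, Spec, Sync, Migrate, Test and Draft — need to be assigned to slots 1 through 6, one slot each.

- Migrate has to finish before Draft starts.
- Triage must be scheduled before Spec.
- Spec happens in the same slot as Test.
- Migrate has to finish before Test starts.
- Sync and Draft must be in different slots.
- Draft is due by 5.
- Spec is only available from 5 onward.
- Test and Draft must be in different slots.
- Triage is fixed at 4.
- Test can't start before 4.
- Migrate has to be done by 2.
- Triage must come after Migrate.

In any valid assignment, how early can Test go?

5

Test is available from 4; Test must be in the same slot as Spec, which can't be before 5, so Test is at least 5.
Test at 5 is achievable: Build=1, Handover=1, Spec=5, Migrate=1, Draft=2, Sync=1, Test=5, Triage=4.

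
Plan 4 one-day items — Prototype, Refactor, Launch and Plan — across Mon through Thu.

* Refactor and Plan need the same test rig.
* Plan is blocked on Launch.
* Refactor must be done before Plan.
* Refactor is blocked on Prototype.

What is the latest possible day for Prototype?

Downstream work caps Prototype at Tue.
Prototype at Tue is achievable: Refactor in Wed; Prototype in Tue; Plan in Thu; Launch in Mon.

Tue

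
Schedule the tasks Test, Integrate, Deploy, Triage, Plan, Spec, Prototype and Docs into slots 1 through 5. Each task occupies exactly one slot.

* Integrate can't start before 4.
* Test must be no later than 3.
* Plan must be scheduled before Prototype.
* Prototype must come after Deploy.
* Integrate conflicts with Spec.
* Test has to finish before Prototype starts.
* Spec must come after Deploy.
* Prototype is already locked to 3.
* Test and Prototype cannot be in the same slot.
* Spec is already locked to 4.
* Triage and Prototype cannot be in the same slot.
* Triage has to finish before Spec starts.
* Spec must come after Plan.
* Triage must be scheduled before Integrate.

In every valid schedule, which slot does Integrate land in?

Integrate's window is 4–5.
Spec is fixed at 4, and Integrate can't share a slot with Spec.
So Integrate must be 5.

5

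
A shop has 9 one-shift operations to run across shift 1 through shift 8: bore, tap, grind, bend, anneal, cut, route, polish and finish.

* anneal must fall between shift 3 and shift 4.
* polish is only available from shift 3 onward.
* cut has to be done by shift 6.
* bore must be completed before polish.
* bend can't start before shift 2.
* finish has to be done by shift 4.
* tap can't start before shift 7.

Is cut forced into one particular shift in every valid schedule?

cut can be shift 1 (e.g. bend=shift 2; route=shift 1; grind=shift 1; bore=shift 1; finish=shift 1; anneal=shift 3; tap=shift 7; cut=shift 1; polish=shift 3) or shift 2 (e.g. finish=shift 1; polish=shift 3; anneal=shift 3; route=shift 1; bend=shift 2; grind=shift 1; tap=shift 7; bore=shift 1; cut=shift 2).

No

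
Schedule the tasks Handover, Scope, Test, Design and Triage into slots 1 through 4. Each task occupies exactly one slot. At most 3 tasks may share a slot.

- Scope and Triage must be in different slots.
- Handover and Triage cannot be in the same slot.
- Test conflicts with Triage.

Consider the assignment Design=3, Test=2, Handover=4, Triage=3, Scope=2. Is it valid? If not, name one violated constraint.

Handover and Triage cannot be in the same slot — holds.
Test conflicts with Triage — holds.
At most 3 tasks may share a slot — holds.
Scope and Triage must be in different slots — holds.

Yes, all constraints hold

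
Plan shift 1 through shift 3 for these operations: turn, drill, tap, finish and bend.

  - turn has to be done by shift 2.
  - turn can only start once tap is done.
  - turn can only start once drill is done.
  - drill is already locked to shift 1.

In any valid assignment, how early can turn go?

shift 2

Precedence pushes turn to at least shift 2; turn's own window allows nothing later than shift 2.
turn at shift 2 is achievable: turn=shift 2; finish=shift 1; drill=shift 1; bend=shift 1; tap=shift 1.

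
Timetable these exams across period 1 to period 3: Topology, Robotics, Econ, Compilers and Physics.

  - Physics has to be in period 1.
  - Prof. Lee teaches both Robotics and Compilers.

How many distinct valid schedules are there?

54

Splitting on Topology: it can be period 1 (18), period 2 (18), period 3 (18). Listing each branch's schedules as (Robotics, Econ, Compilers, Physics) by period number:
Topology=period 1: (1,1,2,1) (1,1,3,1) (1,2,2,1) (1,2,3,1) (1,3,2,1) (1,3,3,1) (2,1,1,1) (2,1,3,1) (2,2,1,1) (2,2,3,1) (2,3,1,1) (2,3,3,1) (3,1,1,1) (3,1,2,1) (3,2,1,1) (3,2,2,1) (3,3,1,1) (3,3,2,1) — 18.
Topology=period 2: (1,1,2,1) (1,1,3,1) (1,2,2,1) (1,2,3,1) (1,3,2,1) (1,3,3,1) (2,1,1,1) (2,1,3,1) (2,2,1,1) (2,2,3,1) (2,3,1,1) (2,3,3,1) (3,1,1,1) (3,1,2,1) (3,2,1,1) (3,2,2,1) (3,3,1,1) (3,3,2,1) — 18.
Topology=period 3: (1,1,2,1) (1,1,3,1) (1,2,2,1) (1,2,3,1) (1,3,2,1) (1,3,3,1) (2,1,1,1) (2,1,3,1) (2,2,1,1) (2,2,3,1) (2,3,1,1) (2,3,3,1) (3,1,1,1) (3,1,2,1) (3,2,1,1) (3,2,2,1) (3,3,1,1) (3,3,2,1) — 18.
Summing: 18 + 18 + 18 = 54.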